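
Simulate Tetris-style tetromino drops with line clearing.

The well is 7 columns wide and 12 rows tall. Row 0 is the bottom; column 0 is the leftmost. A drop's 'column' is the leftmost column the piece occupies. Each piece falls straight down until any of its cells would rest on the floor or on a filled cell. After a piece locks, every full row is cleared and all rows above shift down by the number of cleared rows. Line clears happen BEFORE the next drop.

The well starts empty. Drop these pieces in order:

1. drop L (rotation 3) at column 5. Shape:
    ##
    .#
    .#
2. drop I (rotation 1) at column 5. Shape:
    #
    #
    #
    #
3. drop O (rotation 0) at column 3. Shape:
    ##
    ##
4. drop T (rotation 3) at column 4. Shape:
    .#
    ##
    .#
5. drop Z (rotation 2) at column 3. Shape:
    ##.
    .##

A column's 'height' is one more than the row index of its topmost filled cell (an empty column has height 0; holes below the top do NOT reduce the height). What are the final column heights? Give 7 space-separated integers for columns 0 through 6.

Drop 1: L rot3 at col 5 lands with bottom-row=0; cleared 0 line(s) (total 0); column heights now [0 0 0 0 0 3 3], max=3
Drop 2: I rot1 at col 5 lands with bottom-row=3; cleared 0 line(s) (total 0); column heights now [0 0 0 0 0 7 3], max=7
Drop 3: O rot0 at col 3 lands with bottom-row=0; cleared 0 line(s) (total 0); column heights now [0 0 0 2 2 7 3], max=7
Drop 4: T rot3 at col 4 lands with bottom-row=7; cleared 0 line(s) (total 0); column heights now [0 0 0 2 9 10 3], max=10
Drop 5: Z rot2 at col 3 lands with bottom-row=10; cleared 0 line(s) (total 0); column heights now [0 0 0 12 12 11 3], max=12

Answer: 0 0 0 12 12 11 3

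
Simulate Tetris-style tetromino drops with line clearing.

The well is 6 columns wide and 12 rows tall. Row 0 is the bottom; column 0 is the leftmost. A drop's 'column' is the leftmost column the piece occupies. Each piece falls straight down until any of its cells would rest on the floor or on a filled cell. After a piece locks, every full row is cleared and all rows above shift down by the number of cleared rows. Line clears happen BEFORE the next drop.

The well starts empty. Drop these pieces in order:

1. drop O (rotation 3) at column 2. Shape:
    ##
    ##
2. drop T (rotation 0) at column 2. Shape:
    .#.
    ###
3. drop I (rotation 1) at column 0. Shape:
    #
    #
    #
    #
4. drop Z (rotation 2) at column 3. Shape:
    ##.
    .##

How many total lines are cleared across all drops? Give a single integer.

Drop 1: O rot3 at col 2 lands with bottom-row=0; cleared 0 line(s) (total 0); column heights now [0 0 2 2 0 0], max=2
Drop 2: T rot0 at col 2 lands with bottom-row=2; cleared 0 line(s) (total 0); column heights now [0 0 3 4 3 0], max=4
Drop 3: I rot1 at col 0 lands with bottom-row=0; cleared 0 line(s) (total 0); column heights now [4 0 3 4 3 0], max=4
Drop 4: Z rot2 at col 3 lands with bottom-row=3; cleared 0 line(s) (total 0); column heights now [4 0 3 5 5 4], max=5

Answer: 0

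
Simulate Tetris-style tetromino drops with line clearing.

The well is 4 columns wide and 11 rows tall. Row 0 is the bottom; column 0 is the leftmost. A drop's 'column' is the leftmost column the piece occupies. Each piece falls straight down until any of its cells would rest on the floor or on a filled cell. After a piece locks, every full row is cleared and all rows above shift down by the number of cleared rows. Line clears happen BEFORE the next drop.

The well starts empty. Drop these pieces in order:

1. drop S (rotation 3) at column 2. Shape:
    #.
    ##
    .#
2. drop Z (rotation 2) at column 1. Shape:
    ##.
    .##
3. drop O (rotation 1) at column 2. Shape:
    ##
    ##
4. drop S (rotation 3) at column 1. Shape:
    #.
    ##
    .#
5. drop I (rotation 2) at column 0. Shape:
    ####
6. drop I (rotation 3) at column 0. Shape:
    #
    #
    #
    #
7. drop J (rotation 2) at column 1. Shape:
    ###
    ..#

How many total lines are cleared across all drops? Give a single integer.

Drop 1: S rot3 at col 2 lands with bottom-row=0; cleared 0 line(s) (total 0); column heights now [0 0 3 2], max=3
Drop 2: Z rot2 at col 1 lands with bottom-row=3; cleared 0 line(s) (total 0); column heights now [0 5 5 4], max=5
Drop 3: O rot1 at col 2 lands with bottom-row=5; cleared 0 line(s) (total 0); column heights now [0 5 7 7], max=7
Drop 4: S rot3 at col 1 lands with bottom-row=7; cleared 0 line(s) (total 0); column heights now [0 10 9 7], max=10
Drop 5: I rot2 at col 0 lands with bottom-row=10; cleared 1 line(s) (total 1); column heights now [0 10 9 7], max=10
Drop 6: I rot3 at col 0 lands with bottom-row=0; cleared 0 line(s) (total 1); column heights now [4 10 9 7], max=10
Drop 7: J rot2 at col 1 lands with bottom-row=9; cleared 0 line(s) (total 1); column heights now [4 11 11 11], max=11

Answer: 1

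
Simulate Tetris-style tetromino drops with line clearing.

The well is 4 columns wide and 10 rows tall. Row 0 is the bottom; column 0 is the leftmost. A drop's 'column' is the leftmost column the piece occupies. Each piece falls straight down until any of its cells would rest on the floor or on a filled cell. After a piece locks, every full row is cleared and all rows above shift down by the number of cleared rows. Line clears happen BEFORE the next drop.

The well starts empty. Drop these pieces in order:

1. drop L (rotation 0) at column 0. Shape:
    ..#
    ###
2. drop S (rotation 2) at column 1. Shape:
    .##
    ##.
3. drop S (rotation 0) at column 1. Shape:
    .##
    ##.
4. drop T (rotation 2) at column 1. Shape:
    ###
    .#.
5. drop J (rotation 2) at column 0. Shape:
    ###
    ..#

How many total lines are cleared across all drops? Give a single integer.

Answer: 0

Derivation:
Drop 1: L rot0 at col 0 lands with bottom-row=0; cleared 0 line(s) (total 0); column heights now [1 1 2 0], max=2
Drop 2: S rot2 at col 1 lands with bottom-row=2; cleared 0 line(s) (total 0); column heights now [1 3 4 4], max=4
Drop 3: S rot0 at col 1 lands with bottom-row=4; cleared 0 line(s) (total 0); column heights now [1 5 6 6], max=6
Drop 4: T rot2 at col 1 lands with bottom-row=6; cleared 0 line(s) (total 0); column heights now [1 8 8 8], max=8
Drop 5: J rot2 at col 0 lands with bottom-row=8; cleared 0 line(s) (total 0); column heights now [10 10 10 8], max=10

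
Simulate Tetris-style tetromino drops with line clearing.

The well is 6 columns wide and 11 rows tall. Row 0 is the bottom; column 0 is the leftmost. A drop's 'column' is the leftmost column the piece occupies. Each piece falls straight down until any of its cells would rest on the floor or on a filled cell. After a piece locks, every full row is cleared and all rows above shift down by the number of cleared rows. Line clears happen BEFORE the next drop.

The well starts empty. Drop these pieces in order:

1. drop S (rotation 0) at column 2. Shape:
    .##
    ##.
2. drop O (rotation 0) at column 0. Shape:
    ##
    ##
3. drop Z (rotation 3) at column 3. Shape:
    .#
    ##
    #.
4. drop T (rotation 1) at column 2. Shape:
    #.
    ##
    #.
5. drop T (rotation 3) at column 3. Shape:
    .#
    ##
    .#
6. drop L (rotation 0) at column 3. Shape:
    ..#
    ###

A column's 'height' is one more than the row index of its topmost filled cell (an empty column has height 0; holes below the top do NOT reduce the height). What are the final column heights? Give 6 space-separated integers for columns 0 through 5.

Drop 1: S rot0 at col 2 lands with bottom-row=0; cleared 0 line(s) (total 0); column heights now [0 0 1 2 2 0], max=2
Drop 2: O rot0 at col 0 lands with bottom-row=0; cleared 0 line(s) (total 0); column heights now [2 2 1 2 2 0], max=2
Drop 3: Z rot3 at col 3 lands with bottom-row=2; cleared 0 line(s) (total 0); column heights now [2 2 1 4 5 0], max=5
Drop 4: T rot1 at col 2 lands with bottom-row=3; cleared 0 line(s) (total 0); column heights now [2 2 6 5 5 0], max=6
Drop 5: T rot3 at col 3 lands with bottom-row=5; cleared 0 line(s) (total 0); column heights now [2 2 6 7 8 0], max=8
Drop 6: L rot0 at col 3 lands with bottom-row=8; cleared 0 line(s) (total 0); column heights now [2 2 6 9 9 10], max=10

Answer: 2 2 6 9 9 10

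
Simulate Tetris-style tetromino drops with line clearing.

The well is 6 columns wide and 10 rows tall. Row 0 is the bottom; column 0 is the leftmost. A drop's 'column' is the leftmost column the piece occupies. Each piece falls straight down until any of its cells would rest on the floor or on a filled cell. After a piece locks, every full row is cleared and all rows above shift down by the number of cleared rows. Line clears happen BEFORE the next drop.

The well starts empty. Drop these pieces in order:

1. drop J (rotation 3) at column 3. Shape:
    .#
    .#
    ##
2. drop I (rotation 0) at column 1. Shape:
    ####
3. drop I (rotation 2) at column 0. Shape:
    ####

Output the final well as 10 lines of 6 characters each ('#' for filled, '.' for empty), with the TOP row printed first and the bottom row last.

Drop 1: J rot3 at col 3 lands with bottom-row=0; cleared 0 line(s) (total 0); column heights now [0 0 0 1 3 0], max=3
Drop 2: I rot0 at col 1 lands with bottom-row=3; cleared 0 line(s) (total 0); column heights now [0 4 4 4 4 0], max=4
Drop 3: I rot2 at col 0 lands with bottom-row=4; cleared 0 line(s) (total 0); column heights now [5 5 5 5 4 0], max=5

Answer: ......
......
......
......
......
####..
.####.
....#.
....#.
...##.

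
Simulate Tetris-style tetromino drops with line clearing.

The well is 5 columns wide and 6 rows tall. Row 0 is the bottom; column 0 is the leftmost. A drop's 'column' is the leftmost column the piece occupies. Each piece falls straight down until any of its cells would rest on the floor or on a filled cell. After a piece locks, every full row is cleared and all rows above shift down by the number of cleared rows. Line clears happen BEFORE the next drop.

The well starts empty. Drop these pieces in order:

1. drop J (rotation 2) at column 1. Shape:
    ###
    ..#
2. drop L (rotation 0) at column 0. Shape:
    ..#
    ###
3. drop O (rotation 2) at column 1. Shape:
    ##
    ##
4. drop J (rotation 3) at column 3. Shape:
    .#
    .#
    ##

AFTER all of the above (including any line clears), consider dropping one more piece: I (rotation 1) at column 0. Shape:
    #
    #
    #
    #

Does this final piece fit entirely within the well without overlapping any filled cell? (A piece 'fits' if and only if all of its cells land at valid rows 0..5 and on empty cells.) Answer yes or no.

Drop 1: J rot2 at col 1 lands with bottom-row=0; cleared 0 line(s) (total 0); column heights now [0 2 2 2 0], max=2
Drop 2: L rot0 at col 0 lands with bottom-row=2; cleared 0 line(s) (total 0); column heights now [3 3 4 2 0], max=4
Drop 3: O rot2 at col 1 lands with bottom-row=4; cleared 0 line(s) (total 0); column heights now [3 6 6 2 0], max=6
Drop 4: J rot3 at col 3 lands with bottom-row=2; cleared 1 line(s) (total 1); column heights now [0 5 5 2 4], max=5
Test piece I rot1 at col 0 (width 1): heights before test = [0 5 5 2 4]; fits = True

Answer: yes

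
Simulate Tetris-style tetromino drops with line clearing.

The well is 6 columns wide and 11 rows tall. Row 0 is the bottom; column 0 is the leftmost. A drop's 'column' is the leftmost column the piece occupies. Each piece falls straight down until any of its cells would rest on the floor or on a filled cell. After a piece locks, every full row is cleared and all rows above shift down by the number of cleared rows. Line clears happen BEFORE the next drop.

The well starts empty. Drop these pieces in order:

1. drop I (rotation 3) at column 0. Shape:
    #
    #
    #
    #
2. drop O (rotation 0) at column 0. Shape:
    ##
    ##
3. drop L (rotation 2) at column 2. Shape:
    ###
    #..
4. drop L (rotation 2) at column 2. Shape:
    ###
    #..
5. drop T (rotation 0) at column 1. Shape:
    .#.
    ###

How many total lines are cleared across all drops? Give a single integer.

Answer: 0

Derivation:
Drop 1: I rot3 at col 0 lands with bottom-row=0; cleared 0 line(s) (total 0); column heights now [4 0 0 0 0 0], max=4
Drop 2: O rot0 at col 0 lands with bottom-row=4; cleared 0 line(s) (total 0); column heights now [6 6 0 0 0 0], max=6
Drop 3: L rot2 at col 2 lands with bottom-row=0; cleared 0 line(s) (total 0); column heights now [6 6 2 2 2 0], max=6
Drop 4: L rot2 at col 2 lands with bottom-row=2; cleared 0 line(s) (total 0); column heights now [6 6 4 4 4 0], max=6
Drop 5: T rot0 at col 1 lands with bottom-row=6; cleared 0 line(s) (total 0); column heights now [6 7 8 7 4 0], max=8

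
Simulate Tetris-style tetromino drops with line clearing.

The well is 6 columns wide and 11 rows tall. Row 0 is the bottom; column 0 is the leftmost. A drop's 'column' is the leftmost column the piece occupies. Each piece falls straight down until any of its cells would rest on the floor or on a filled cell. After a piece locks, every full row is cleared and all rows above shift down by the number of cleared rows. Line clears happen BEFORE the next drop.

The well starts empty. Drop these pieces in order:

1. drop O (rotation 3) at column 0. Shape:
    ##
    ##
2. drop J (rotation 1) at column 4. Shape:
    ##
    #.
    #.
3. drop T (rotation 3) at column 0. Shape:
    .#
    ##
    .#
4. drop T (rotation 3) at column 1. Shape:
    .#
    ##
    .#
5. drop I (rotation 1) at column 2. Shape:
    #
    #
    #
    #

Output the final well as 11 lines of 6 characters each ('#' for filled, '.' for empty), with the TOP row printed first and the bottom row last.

Answer: ..#...
..#...
..#...
..#...
..#...
.##...
.##...
##....
.#..##
##..#.
##..#.

Derivation:
Drop 1: O rot3 at col 0 lands with bottom-row=0; cleared 0 line(s) (total 0); column heights now [2 2 0 0 0 0], max=2
Drop 2: J rot1 at col 4 lands with bottom-row=0; cleared 0 line(s) (total 0); column heights now [2 2 0 0 3 3], max=3
Drop 3: T rot3 at col 0 lands with bottom-row=2; cleared 0 line(s) (total 0); column heights now [4 5 0 0 3 3], max=5
Drop 4: T rot3 at col 1 lands with bottom-row=4; cleared 0 line(s) (total 0); column heights now [4 6 7 0 3 3], max=7
Drop 5: I rot1 at col 2 lands with bottom-row=7; cleared 0 line(s) (total 0); column heights now [4 6 11 0 3 3], max=11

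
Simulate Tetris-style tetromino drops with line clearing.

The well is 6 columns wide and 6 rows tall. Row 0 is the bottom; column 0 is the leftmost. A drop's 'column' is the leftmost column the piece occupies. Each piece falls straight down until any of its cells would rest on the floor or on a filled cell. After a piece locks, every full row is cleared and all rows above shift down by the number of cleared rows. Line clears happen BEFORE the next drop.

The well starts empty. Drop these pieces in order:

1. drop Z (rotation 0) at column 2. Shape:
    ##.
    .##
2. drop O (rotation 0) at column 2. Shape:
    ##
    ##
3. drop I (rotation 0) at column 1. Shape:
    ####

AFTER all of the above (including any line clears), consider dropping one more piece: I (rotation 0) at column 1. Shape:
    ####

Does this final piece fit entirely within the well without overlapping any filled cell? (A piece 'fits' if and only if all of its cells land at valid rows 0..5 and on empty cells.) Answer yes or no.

Answer: yes

Derivation:
Drop 1: Z rot0 at col 2 lands with bottom-row=0; cleared 0 line(s) (total 0); column heights now [0 0 2 2 1 0], max=2
Drop 2: O rot0 at col 2 lands with bottom-row=2; cleared 0 line(s) (total 0); column heights now [0 0 4 4 1 0], max=4
Drop 3: I rot0 at col 1 lands with bottom-row=4; cleared 0 line(s) (total 0); column heights now [0 5 5 5 5 0], max=5
Test piece I rot0 at col 1 (width 4): heights before test = [0 5 5 5 5 0]; fits = True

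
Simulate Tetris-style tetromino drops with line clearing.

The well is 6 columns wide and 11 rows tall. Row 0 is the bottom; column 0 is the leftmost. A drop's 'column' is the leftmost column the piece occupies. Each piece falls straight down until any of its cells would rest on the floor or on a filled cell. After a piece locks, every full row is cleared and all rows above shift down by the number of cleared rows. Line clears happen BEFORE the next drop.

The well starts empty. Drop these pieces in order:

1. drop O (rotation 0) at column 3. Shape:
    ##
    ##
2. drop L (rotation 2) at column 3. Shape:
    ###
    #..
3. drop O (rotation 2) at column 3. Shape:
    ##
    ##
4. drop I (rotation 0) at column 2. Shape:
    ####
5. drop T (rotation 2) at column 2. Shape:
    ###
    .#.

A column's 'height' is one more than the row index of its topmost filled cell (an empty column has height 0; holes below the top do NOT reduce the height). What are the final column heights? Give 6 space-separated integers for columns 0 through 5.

Answer: 0 0 9 9 9 7

Derivation:
Drop 1: O rot0 at col 3 lands with bottom-row=0; cleared 0 line(s) (total 0); column heights now [0 0 0 2 2 0], max=2
Drop 2: L rot2 at col 3 lands with bottom-row=2; cleared 0 line(s) (total 0); column heights now [0 0 0 4 4 4], max=4
Drop 3: O rot2 at col 3 lands with bottom-row=4; cleared 0 line(s) (total 0); column heights now [0 0 0 6 6 4], max=6
Drop 4: I rot0 at col 2 lands with bottom-row=6; cleared 0 line(s) (total 0); column heights now [0 0 7 7 7 7], max=7
Drop 5: T rot2 at col 2 lands with bottom-row=7; cleared 0 line(s) (total 0); column heights now [0 0 9 9 9 7], max=9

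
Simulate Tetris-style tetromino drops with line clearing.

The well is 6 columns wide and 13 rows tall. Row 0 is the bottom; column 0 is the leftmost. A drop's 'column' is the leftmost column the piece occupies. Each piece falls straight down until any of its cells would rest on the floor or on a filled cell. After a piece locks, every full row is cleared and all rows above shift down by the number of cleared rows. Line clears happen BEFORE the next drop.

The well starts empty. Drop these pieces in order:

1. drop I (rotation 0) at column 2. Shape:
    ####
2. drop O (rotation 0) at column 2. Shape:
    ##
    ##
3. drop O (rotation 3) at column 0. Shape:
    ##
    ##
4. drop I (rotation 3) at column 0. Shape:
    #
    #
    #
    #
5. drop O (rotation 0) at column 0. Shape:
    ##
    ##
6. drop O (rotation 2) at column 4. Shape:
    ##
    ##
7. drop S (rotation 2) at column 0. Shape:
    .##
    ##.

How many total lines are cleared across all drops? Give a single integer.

Drop 1: I rot0 at col 2 lands with bottom-row=0; cleared 0 line(s) (total 0); column heights now [0 0 1 1 1 1], max=1
Drop 2: O rot0 at col 2 lands with bottom-row=1; cleared 0 line(s) (total 0); column heights now [0 0 3 3 1 1], max=3
Drop 3: O rot3 at col 0 lands with bottom-row=0; cleared 1 line(s) (total 1); column heights now [1 1 2 2 0 0], max=2
Drop 4: I rot3 at col 0 lands with bottom-row=1; cleared 0 line(s) (total 1); column heights now [5 1 2 2 0 0], max=5
Drop 5: O rot0 at col 0 lands with bottom-row=5; cleared 0 line(s) (total 1); column heights now [7 7 2 2 0 0], max=7
Drop 6: O rot2 at col 4 lands with bottom-row=0; cleared 1 line(s) (total 2); column heights now [6 6 1 1 1 1], max=6
Drop 7: S rot2 at col 0 lands with bottom-row=6; cleared 0 line(s) (total 2); column heights now [7 8 8 1 1 1], max=8

Answer: 2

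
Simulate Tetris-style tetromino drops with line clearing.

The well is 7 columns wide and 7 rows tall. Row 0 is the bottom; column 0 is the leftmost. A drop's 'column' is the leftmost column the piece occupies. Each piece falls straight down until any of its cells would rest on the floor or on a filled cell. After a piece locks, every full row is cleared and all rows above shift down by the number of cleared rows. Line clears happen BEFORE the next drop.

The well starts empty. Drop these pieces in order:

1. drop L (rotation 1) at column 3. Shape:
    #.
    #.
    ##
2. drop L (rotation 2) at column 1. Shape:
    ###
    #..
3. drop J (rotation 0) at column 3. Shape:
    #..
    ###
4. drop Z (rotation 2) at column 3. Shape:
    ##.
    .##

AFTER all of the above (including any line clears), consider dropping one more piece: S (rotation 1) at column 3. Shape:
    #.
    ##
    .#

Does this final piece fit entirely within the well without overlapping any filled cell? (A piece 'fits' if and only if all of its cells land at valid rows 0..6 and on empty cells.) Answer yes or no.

Answer: no

Derivation:
Drop 1: L rot1 at col 3 lands with bottom-row=0; cleared 0 line(s) (total 0); column heights now [0 0 0 3 1 0 0], max=3
Drop 2: L rot2 at col 1 lands with bottom-row=2; cleared 0 line(s) (total 0); column heights now [0 4 4 4 1 0 0], max=4
Drop 3: J rot0 at col 3 lands with bottom-row=4; cleared 0 line(s) (total 0); column heights now [0 4 4 6 5 5 0], max=6
Drop 4: Z rot2 at col 3 lands with bottom-row=5; cleared 0 line(s) (total 0); column heights now [0 4 4 7 7 6 0], max=7
Test piece S rot1 at col 3 (width 2): heights before test = [0 4 4 7 7 6 0]; fits = False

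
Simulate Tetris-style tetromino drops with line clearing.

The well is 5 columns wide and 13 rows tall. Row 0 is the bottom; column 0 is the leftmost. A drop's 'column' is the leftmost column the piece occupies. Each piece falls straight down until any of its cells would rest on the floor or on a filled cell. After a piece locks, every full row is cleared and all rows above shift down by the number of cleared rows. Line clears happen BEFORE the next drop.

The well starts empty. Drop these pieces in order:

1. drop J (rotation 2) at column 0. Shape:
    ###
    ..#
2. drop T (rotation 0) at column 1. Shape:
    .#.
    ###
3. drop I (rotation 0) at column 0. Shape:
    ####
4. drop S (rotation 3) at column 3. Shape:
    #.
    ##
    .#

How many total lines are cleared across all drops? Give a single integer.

Drop 1: J rot2 at col 0 lands with bottom-row=0; cleared 0 line(s) (total 0); column heights now [2 2 2 0 0], max=2
Drop 2: T rot0 at col 1 lands with bottom-row=2; cleared 0 line(s) (total 0); column heights now [2 3 4 3 0], max=4
Drop 3: I rot0 at col 0 lands with bottom-row=4; cleared 0 line(s) (total 0); column heights now [5 5 5 5 0], max=5
Drop 4: S rot3 at col 3 lands with bottom-row=4; cleared 1 line(s) (total 1); column heights now [2 3 4 6 5], max=6

Answer: 1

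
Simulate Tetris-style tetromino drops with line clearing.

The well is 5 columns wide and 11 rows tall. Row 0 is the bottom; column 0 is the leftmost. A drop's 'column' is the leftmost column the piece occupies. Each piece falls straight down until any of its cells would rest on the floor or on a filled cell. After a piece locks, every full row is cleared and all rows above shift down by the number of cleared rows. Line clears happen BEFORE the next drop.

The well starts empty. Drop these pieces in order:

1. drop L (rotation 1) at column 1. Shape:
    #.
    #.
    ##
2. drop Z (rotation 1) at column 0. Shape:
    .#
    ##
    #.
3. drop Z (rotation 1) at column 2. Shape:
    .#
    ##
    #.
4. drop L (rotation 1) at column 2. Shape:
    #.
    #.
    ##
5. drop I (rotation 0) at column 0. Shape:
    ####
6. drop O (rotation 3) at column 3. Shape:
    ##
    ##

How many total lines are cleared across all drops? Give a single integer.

Answer: 0

Derivation:
Drop 1: L rot1 at col 1 lands with bottom-row=0; cleared 0 line(s) (total 0); column heights now [0 3 1 0 0], max=3
Drop 2: Z rot1 at col 0 lands with bottom-row=2; cleared 0 line(s) (total 0); column heights now [4 5 1 0 0], max=5
Drop 3: Z rot1 at col 2 lands with bottom-row=1; cleared 0 line(s) (total 0); column heights now [4 5 3 4 0], max=5
Drop 4: L rot1 at col 2 lands with bottom-row=4; cleared 0 line(s) (total 0); column heights now [4 5 7 5 0], max=7
Drop 5: I rot0 at col 0 lands with bottom-row=7; cleared 0 line(s) (total 0); column heights now [8 8 8 8 0], max=8
Drop 6: O rot3 at col 3 lands with bottom-row=8; cleared 0 line(s) (total 0); column heights now [8 8 8 10 10], max=10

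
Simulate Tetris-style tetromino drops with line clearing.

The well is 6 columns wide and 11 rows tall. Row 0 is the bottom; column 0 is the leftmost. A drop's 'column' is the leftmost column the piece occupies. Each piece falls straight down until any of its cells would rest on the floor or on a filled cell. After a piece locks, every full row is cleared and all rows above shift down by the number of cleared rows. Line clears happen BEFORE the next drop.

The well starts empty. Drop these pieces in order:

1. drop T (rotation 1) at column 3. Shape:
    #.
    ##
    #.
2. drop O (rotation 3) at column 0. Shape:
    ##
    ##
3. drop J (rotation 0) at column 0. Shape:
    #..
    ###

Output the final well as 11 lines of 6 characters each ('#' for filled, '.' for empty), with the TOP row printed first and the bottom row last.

Drop 1: T rot1 at col 3 lands with bottom-row=0; cleared 0 line(s) (total 0); column heights now [0 0 0 3 2 0], max=3
Drop 2: O rot3 at col 0 lands with bottom-row=0; cleared 0 line(s) (total 0); column heights now [2 2 0 3 2 0], max=3
Drop 3: J rot0 at col 0 lands with bottom-row=2; cleared 0 line(s) (total 0); column heights now [4 3 3 3 2 0], max=4

Answer: ......
......
......
......
......
......
......
#.....
####..
##.##.
##.#..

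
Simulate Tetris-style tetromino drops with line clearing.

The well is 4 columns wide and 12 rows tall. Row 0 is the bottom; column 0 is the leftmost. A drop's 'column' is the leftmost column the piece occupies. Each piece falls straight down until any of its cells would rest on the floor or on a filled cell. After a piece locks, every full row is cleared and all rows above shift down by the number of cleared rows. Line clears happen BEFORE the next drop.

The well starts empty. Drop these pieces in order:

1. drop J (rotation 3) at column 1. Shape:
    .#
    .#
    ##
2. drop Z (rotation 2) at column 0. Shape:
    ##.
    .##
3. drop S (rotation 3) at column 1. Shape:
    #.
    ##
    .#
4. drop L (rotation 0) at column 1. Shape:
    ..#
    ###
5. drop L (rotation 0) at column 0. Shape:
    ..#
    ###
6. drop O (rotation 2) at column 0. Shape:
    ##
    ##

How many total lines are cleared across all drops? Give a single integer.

Drop 1: J rot3 at col 1 lands with bottom-row=0; cleared 0 line(s) (total 0); column heights now [0 1 3 0], max=3
Drop 2: Z rot2 at col 0 lands with bottom-row=3; cleared 0 line(s) (total 0); column heights now [5 5 4 0], max=5
Drop 3: S rot3 at col 1 lands with bottom-row=4; cleared 0 line(s) (total 0); column heights now [5 7 6 0], max=7
Drop 4: L rot0 at col 1 lands with bottom-row=7; cleared 0 line(s) (total 0); column heights now [5 8 8 9], max=9
Drop 5: L rot0 at col 0 lands with bottom-row=8; cleared 1 line(s) (total 1); column heights now [5 8 9 8], max=9
Drop 6: O rot2 at col 0 lands with bottom-row=8; cleared 0 line(s) (total 1); column heights now [10 10 9 8], max=10

Answer: 1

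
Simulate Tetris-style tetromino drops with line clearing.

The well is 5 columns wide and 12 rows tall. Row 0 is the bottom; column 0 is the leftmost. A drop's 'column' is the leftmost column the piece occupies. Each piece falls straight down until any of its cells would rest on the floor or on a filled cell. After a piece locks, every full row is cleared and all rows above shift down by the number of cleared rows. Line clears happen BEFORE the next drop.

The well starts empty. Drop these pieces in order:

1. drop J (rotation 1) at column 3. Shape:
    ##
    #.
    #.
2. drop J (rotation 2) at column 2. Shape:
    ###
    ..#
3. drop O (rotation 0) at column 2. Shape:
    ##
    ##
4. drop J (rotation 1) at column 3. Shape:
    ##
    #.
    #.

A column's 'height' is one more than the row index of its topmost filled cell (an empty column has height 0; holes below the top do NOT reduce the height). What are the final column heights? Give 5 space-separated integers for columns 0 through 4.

Answer: 0 0 7 10 10

Derivation:
Drop 1: J rot1 at col 3 lands with bottom-row=0; cleared 0 line(s) (total 0); column heights now [0 0 0 3 3], max=3
Drop 2: J rot2 at col 2 lands with bottom-row=3; cleared 0 line(s) (total 0); column heights now [0 0 5 5 5], max=5
Drop 3: O rot0 at col 2 lands with bottom-row=5; cleared 0 line(s) (total 0); column heights now [0 0 7 7 5], max=7
Drop 4: J rot1 at col 3 lands with bottom-row=7; cleared 0 line(s) (total 0); column heights now [0 0 7 10 10], max=10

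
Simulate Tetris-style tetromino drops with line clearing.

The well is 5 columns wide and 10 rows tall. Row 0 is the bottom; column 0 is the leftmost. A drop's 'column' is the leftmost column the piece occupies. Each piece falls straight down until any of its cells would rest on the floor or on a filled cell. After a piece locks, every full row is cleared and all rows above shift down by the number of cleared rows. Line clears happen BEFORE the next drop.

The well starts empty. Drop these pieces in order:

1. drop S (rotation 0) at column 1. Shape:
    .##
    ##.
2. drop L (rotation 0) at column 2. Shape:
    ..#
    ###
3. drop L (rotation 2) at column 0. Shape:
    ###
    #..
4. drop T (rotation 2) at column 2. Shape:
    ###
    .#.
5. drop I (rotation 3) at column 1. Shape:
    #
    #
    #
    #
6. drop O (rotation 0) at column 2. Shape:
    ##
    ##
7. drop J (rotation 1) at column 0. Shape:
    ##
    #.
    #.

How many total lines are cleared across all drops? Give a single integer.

Drop 1: S rot0 at col 1 lands with bottom-row=0; cleared 0 line(s) (total 0); column heights now [0 1 2 2 0], max=2
Drop 2: L rot0 at col 2 lands with bottom-row=2; cleared 0 line(s) (total 0); column heights now [0 1 3 3 4], max=4
Drop 3: L rot2 at col 0 lands with bottom-row=2; cleared 0 line(s) (total 0); column heights now [4 4 4 3 4], max=4
Drop 4: T rot2 at col 2 lands with bottom-row=3; cleared 1 line(s) (total 1); column heights now [3 1 4 4 4], max=4
Drop 5: I rot3 at col 1 lands with bottom-row=1; cleared 1 line(s) (total 2); column heights now [0 4 3 3 3], max=4
Drop 6: O rot0 at col 2 lands with bottom-row=3; cleared 0 line(s) (total 2); column heights now [0 4 5 5 3], max=5
Drop 7: J rot1 at col 0 lands with bottom-row=2; cleared 1 line(s) (total 3); column heights now [4 4 4 4 0], max=4

Answer: 3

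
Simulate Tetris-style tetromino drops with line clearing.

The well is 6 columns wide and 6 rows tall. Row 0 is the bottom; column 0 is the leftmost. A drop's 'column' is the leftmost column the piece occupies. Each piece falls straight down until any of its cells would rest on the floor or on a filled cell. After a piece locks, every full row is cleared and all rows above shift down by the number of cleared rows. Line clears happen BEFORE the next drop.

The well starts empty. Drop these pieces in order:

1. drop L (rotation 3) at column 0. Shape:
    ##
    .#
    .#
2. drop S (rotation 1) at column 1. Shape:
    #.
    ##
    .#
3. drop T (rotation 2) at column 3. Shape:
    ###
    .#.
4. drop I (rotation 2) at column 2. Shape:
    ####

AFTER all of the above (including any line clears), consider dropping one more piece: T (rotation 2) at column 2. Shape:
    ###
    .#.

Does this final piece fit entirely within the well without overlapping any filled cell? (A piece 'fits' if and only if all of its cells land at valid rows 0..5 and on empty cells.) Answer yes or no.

Drop 1: L rot3 at col 0 lands with bottom-row=0; cleared 0 line(s) (total 0); column heights now [3 3 0 0 0 0], max=3
Drop 2: S rot1 at col 1 lands with bottom-row=2; cleared 0 line(s) (total 0); column heights now [3 5 4 0 0 0], max=5
Drop 3: T rot2 at col 3 lands with bottom-row=0; cleared 0 line(s) (total 0); column heights now [3 5 4 2 2 2], max=5
Drop 4: I rot2 at col 2 lands with bottom-row=4; cleared 0 line(s) (total 0); column heights now [3 5 5 5 5 5], max=5
Test piece T rot2 at col 2 (width 3): heights before test = [3 5 5 5 5 5]; fits = False

Answer: no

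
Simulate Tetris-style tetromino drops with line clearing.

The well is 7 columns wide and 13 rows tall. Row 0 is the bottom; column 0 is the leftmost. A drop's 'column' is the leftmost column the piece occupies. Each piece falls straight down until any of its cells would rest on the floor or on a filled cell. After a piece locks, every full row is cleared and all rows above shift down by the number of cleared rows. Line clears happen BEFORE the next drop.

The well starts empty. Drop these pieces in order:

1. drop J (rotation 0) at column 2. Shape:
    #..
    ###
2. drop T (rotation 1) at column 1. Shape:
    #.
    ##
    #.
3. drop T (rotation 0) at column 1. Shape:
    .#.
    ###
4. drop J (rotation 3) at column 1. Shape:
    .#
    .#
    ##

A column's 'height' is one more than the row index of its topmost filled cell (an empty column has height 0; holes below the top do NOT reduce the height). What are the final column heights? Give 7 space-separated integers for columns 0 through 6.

Answer: 0 7 9 5 1 0 0

Derivation:
Drop 1: J rot0 at col 2 lands with bottom-row=0; cleared 0 line(s) (total 0); column heights now [0 0 2 1 1 0 0], max=2
Drop 2: T rot1 at col 1 lands with bottom-row=1; cleared 0 line(s) (total 0); column heights now [0 4 3 1 1 0 0], max=4
Drop 3: T rot0 at col 1 lands with bottom-row=4; cleared 0 line(s) (total 0); column heights now [0 5 6 5 1 0 0], max=6
Drop 4: J rot3 at col 1 lands with bottom-row=6; cleared 0 line(s) (total 0); column heights now [0 7 9 5 1 0 0], max=9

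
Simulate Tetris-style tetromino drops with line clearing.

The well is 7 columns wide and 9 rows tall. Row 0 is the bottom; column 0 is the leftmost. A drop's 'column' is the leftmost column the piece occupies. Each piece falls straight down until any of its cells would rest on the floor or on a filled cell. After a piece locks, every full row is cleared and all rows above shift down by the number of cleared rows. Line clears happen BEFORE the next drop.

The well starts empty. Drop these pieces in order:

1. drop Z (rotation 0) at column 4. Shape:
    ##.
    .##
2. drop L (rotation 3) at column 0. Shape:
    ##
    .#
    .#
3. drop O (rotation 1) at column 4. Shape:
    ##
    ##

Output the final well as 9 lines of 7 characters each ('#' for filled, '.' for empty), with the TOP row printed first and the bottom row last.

Drop 1: Z rot0 at col 4 lands with bottom-row=0; cleared 0 line(s) (total 0); column heights now [0 0 0 0 2 2 1], max=2
Drop 2: L rot3 at col 0 lands with bottom-row=0; cleared 0 line(s) (total 0); column heights now [3 3 0 0 2 2 1], max=3
Drop 3: O rot1 at col 4 lands with bottom-row=2; cleared 0 line(s) (total 0); column heights now [3 3 0 0 4 4 1], max=4

Answer: .......
.......
.......
.......
.......
....##.
##..##.
.#..##.
.#...##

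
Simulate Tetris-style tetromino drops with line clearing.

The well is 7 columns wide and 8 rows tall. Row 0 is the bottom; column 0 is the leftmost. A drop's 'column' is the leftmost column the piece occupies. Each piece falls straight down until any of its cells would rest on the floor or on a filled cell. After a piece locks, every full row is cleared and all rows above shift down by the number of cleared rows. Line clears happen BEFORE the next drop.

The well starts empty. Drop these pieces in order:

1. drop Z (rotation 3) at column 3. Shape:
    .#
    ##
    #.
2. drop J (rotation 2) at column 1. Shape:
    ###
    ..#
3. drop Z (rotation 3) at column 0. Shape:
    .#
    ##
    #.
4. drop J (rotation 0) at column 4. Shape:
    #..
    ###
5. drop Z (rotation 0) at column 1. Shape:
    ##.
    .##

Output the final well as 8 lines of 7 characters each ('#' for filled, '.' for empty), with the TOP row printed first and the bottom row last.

Drop 1: Z rot3 at col 3 lands with bottom-row=0; cleared 0 line(s) (total 0); column heights now [0 0 0 2 3 0 0], max=3
Drop 2: J rot2 at col 1 lands with bottom-row=2; cleared 0 line(s) (total 0); column heights now [0 4 4 4 3 0 0], max=4
Drop 3: Z rot3 at col 0 lands with bottom-row=3; cleared 0 line(s) (total 0); column heights now [5 6 4 4 3 0 0], max=6
Drop 4: J rot0 at col 4 lands with bottom-row=3; cleared 1 line(s) (total 1); column heights now [4 5 0 3 4 0 0], max=5
Drop 5: Z rot0 at col 1 lands with bottom-row=4; cleared 0 line(s) (total 1); column heights now [4 6 6 5 4 0 0], max=6

Answer: .......
.......
.##....
.###...
##..#..
...##..
...##..
...#...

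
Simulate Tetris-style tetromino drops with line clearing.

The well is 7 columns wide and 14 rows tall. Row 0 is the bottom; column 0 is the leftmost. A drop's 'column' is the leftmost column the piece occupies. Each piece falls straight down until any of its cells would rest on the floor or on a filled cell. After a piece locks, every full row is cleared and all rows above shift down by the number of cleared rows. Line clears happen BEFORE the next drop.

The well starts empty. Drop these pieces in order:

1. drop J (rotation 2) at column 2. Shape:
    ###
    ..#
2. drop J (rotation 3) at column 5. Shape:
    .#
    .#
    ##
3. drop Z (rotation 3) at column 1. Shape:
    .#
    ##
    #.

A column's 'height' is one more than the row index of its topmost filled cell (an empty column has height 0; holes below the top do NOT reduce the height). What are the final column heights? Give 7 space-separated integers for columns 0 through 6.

Drop 1: J rot2 at col 2 lands with bottom-row=0; cleared 0 line(s) (total 0); column heights now [0 0 2 2 2 0 0], max=2
Drop 2: J rot3 at col 5 lands with bottom-row=0; cleared 0 line(s) (total 0); column heights now [0 0 2 2 2 1 3], max=3
Drop 3: Z rot3 at col 1 lands with bottom-row=1; cleared 0 line(s) (total 0); column heights now [0 3 4 2 2 1 3], max=4

Answer: 0 3 4 2 2 1 3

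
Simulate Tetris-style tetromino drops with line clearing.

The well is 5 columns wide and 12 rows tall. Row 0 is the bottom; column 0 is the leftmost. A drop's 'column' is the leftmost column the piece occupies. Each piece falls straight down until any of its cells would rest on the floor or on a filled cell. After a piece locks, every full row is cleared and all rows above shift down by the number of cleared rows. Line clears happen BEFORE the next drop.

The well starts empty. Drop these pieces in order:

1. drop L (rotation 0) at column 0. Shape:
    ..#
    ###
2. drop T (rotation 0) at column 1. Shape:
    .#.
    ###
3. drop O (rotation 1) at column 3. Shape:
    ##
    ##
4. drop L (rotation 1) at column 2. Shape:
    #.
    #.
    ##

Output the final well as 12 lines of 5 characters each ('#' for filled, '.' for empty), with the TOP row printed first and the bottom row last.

Answer: .....
.....
.....
.....
..#..
..#..
..##.
...##
..###
.###.
..#..
###..

Derivation:
Drop 1: L rot0 at col 0 lands with bottom-row=0; cleared 0 line(s) (total 0); column heights now [1 1 2 0 0], max=2
Drop 2: T rot0 at col 1 lands with bottom-row=2; cleared 0 line(s) (total 0); column heights now [1 3 4 3 0], max=4
Drop 3: O rot1 at col 3 lands with bottom-row=3; cleared 0 line(s) (total 0); column heights now [1 3 4 5 5], max=5
Drop 4: L rot1 at col 2 lands with bottom-row=5; cleared 0 line(s) (total 0); column heights now [1 3 8 6 5], max=8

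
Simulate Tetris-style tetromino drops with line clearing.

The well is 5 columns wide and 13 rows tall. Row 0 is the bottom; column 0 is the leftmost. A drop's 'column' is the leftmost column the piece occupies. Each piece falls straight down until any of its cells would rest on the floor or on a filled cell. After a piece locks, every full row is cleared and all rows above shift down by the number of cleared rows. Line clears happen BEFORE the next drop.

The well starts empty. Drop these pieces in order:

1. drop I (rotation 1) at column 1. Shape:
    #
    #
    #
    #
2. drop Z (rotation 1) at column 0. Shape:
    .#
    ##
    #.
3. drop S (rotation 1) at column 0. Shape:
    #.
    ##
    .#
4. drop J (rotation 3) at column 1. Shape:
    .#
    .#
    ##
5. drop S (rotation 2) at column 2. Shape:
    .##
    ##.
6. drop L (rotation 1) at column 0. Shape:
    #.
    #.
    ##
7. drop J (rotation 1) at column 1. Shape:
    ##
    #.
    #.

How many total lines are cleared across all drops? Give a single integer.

Answer: 0

Derivation:
Drop 1: I rot1 at col 1 lands with bottom-row=0; cleared 0 line(s) (total 0); column heights now [0 4 0 0 0], max=4
Drop 2: Z rot1 at col 0 lands with bottom-row=3; cleared 0 line(s) (total 0); column heights now [5 6 0 0 0], max=6
Drop 3: S rot1 at col 0 lands with bottom-row=6; cleared 0 line(s) (total 0); column heights now [9 8 0 0 0], max=9
Drop 4: J rot3 at col 1 lands with bottom-row=8; cleared 0 line(s) (total 0); column heights now [9 9 11 0 0], max=11
Drop 5: S rot2 at col 2 lands with bottom-row=11; cleared 0 line(s) (total 0); column heights now [9 9 12 13 13], max=13
Drop 6: L rot1 at col 0 lands with bottom-row=9; cleared 0 line(s) (total 0); column heights now [12 10 12 13 13], max=13
Drop 7: J rot1 at col 1 lands with bottom-row=10; cleared 0 line(s) (total 0); column heights now [12 13 13 13 13], max=13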